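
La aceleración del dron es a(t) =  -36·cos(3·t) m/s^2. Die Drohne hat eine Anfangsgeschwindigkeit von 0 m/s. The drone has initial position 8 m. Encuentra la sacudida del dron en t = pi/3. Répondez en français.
Pour résoudre ceci, nous devons prendre 1 dérivée de notre équation de l'accélération a(t) = -36·cos(3·t). En prenant d/dt de a(t), nous trouvons j(t) = 108·sin(3·t). Nous avons le jerk j(t) = 108·sin(3·t). En substituant t = pi/3: j(pi/3) = 0.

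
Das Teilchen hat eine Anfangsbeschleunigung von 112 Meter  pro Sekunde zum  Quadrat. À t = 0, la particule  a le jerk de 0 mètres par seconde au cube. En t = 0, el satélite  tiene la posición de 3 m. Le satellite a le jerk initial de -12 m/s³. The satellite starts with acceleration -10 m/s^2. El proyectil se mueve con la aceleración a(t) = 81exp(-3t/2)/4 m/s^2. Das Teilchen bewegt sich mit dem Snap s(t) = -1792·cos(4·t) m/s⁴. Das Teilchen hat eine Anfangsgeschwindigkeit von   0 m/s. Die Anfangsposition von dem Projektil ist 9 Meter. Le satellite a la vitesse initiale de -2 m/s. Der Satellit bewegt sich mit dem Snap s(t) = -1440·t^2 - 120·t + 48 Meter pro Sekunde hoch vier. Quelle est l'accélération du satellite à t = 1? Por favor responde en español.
Debemos encontrar la integral de nuestra ecuación del snap s(t) = -1440·t^2 - 120·t + 48 2 veces. Integrando el snap y usando la condición inicial j(0) = -12, obtenemos j(t) = -480·t^3 - 60·t^2 + 48·t - 12. Integrando la sacudida y usando la condición inicial a(0) = -10, obtenemos a(t) = -120·t^4 - 20·t^3 + 24·t^2 - 12·t - 10. De la ecuación de la aceleración a(t) = -120·t^4 - 20·t^3 + 24·t^2 - 12·t - 10, sustituimos t = 1 para obtener a = -138.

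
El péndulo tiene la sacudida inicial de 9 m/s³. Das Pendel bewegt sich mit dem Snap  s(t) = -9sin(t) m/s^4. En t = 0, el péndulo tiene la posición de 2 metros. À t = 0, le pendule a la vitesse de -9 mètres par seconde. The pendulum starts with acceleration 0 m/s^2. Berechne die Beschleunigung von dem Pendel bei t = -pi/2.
Wir müssen die Stammfunktion unserer Gleichung für den Snap s(t) = -9·sin(t) 2-mal finden. Die Stammfunktion von dem Snap, mit j(0) = 9, ergibt den Ruck: j(t) = 9·cos(t). Durch Integration von dem Ruck und Verwendung der Anfangsbedingung a(0) = 0, erhalten wir a(t) = 9·sin(t). Aus der Gleichung für die Beschleunigung a(t) = 9·sin(t), setzen wir t = -pi/2 ein und erhalten a = -9.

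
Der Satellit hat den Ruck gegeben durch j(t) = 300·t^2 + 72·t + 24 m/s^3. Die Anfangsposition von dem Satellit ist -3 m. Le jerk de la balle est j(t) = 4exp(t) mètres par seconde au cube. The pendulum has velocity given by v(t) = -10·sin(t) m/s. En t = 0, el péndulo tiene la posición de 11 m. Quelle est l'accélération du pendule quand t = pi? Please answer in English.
We must differentiate our velocity equation v(t) = -10·sin(t) 1 time. Differentiating velocity, we get acceleration: a(t) = -10·cos(t). From the given acceleration equation a(t) = -10·cos(t), we substitute t = pi to get a = 10.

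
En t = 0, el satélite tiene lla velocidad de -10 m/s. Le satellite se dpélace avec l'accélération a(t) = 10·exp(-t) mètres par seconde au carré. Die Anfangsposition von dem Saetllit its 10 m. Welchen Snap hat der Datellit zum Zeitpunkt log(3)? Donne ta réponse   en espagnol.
Para resolver esto, necesitamos tomar 2 derivadas de nuestra ecuación de la aceleración a(t) = 10·exp(-t). Tomando d/dt de a(t), encontramos j(t) = -10·exp(-t). Tomando d/dt de j(t), encontramos s(t) = 10·exp(-t). Tenemos el snap s(t) = 10·exp(-t). Sustituyendo t = log(3): s(log(3)) = 10/3.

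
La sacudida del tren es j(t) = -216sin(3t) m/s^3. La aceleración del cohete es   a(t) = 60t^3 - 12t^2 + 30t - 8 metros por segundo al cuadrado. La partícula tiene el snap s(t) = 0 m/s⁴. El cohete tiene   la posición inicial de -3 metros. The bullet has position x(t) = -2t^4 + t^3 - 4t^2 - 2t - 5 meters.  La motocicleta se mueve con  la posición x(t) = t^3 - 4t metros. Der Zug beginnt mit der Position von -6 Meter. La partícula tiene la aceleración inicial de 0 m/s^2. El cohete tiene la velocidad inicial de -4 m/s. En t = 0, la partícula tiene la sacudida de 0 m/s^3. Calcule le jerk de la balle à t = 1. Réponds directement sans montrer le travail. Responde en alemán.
Bei t = 1, j = -42.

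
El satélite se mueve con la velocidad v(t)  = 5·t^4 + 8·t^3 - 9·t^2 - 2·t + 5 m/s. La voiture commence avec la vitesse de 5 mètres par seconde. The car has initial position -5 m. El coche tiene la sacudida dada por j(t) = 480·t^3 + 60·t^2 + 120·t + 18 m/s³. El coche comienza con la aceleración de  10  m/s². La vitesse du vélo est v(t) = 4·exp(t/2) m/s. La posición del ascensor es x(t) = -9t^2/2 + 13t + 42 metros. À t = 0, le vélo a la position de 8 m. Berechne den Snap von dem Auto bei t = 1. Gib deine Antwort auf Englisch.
We must differentiate our jerk equation j(t) = 480·t^3 + 60·t^2 + 120·t + 18 1 time. Differentiating jerk, we get snap: s(t) = 1440·t^2 + 120·t + 120. Using s(t) = 1440·t^2 + 120·t + 120 and substituting t = 1, we find s = 1680.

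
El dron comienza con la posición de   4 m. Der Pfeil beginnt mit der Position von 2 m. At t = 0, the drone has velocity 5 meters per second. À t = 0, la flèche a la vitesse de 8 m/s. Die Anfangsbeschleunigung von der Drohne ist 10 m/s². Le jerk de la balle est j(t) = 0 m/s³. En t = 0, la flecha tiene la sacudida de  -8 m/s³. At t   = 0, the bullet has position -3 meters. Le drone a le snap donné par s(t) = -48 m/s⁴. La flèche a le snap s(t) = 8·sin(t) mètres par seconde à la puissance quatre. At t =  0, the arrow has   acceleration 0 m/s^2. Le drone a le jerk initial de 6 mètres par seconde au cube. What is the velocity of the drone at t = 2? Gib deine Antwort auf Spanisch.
Debemos encontrar la integral de nuestra ecuación del snap s(t) = -48 3 veces. Tomando ∫s(t)dt y aplicando j(0) = 6, encontramos j(t) = 6 - 48·t. Integrando la sacudida y usando la condición inicial a(0) = 10, obtenemos a(t) = -24·t^2 + 6·t + 10. La integral de la aceleración, con v(0) = 5, da la velocidad: v(t) = -8·t^3 + 3·t^2 + 10·t + 5. De la ecuación de la velocidad v(t) = -8·t^3 + 3·t^2 + 10·t + 5, sustituimos t = 2 para obtener v = -27.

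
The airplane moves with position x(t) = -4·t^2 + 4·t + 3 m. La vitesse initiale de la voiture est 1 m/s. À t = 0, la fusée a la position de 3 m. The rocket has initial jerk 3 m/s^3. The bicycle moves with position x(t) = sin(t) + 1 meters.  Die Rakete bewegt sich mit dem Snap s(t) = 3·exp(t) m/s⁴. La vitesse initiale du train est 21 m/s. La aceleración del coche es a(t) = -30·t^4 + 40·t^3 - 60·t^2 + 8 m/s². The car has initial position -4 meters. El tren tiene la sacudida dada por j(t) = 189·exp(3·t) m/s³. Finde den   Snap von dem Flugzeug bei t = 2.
Ausgehend von der Position x(t) = -4·t^2 + 4·t + 3, nehmen wir 4 Ableitungen. Durch Ableiten von der Position erhalten wir die Geschwindigkeit: v(t) = 4 - 8·t. Mit d/dt von v(t) finden wir a(t) = -8. Mit d/dt von a(t) finden wir j(t) = 0. Durch Ableiten von dem Ruck erhalten wir den Snap: s(t) = 0. Aus der Gleichung für den Snap s(t) = 0, setzen wir t = 2 ein und erhalten s = 0.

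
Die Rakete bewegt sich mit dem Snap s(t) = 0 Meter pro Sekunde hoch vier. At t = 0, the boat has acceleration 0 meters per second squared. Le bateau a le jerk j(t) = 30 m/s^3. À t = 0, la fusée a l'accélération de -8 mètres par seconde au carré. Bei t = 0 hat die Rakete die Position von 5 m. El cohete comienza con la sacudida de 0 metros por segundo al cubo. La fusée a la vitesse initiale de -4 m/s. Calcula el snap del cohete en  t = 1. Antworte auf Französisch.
De l'équation du snap s(t) = 0, nous substituons t = 1 pour obtenir s = 0.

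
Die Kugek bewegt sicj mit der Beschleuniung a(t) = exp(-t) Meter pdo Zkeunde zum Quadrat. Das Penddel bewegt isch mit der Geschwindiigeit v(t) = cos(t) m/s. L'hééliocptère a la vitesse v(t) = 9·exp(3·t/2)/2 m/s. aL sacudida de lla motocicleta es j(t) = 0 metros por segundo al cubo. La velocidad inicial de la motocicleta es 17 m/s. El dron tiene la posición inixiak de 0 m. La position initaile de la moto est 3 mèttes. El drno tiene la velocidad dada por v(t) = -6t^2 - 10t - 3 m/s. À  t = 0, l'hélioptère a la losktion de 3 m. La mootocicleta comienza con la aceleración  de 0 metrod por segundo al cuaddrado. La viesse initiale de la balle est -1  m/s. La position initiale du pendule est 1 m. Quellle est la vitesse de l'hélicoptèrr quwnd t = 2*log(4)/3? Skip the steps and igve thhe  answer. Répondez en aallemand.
v(2*log(4)/3) = 18.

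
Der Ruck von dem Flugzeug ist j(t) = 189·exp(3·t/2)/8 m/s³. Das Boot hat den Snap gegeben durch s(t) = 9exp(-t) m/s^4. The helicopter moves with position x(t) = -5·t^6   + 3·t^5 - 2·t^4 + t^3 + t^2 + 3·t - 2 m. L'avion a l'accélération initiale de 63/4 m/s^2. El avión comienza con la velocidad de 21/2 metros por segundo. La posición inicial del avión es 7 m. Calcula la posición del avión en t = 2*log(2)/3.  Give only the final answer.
En t = 2*log(2)/3, x = 14.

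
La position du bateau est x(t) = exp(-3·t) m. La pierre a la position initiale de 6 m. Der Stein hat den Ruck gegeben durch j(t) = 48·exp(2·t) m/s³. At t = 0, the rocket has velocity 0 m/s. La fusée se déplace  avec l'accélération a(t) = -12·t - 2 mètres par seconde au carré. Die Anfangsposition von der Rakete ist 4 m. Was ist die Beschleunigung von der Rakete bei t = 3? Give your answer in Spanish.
Tenemos la aceleración a(t) = -12·t - 2. Sustituyendo t = 3: a(3) = -38.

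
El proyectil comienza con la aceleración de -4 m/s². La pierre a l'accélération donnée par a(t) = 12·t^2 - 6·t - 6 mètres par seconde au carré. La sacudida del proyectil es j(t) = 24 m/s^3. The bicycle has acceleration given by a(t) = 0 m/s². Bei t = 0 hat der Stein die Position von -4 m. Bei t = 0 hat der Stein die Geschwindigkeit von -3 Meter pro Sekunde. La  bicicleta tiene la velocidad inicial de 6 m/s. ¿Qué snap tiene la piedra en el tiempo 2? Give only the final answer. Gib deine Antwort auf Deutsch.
Die Antwort ist 24.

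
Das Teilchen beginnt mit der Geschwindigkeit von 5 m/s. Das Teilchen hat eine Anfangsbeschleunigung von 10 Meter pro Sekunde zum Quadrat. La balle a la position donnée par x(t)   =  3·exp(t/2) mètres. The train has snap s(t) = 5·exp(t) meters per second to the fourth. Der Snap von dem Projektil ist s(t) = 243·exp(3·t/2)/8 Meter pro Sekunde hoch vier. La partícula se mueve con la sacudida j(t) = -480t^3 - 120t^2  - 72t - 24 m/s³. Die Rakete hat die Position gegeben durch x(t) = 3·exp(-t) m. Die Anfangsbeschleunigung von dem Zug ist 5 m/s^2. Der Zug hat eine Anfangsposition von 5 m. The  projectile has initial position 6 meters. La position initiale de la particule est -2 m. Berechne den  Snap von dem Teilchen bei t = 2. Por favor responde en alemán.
Ausgehend von dem Ruck j(t) = -480·t^3 - 120·t^2 - 72·t - 24, nehmen wir 1 Ableitung. Durch Ableiten von dem Ruck erhalten wir den Snap: s(t) = -1440·t^2 - 240·t - 72. Wir haben den Snap s(t) = -1440·t^2 - 240·t - 72. Durch Einsetzen von t = 2: s(2) = -6312.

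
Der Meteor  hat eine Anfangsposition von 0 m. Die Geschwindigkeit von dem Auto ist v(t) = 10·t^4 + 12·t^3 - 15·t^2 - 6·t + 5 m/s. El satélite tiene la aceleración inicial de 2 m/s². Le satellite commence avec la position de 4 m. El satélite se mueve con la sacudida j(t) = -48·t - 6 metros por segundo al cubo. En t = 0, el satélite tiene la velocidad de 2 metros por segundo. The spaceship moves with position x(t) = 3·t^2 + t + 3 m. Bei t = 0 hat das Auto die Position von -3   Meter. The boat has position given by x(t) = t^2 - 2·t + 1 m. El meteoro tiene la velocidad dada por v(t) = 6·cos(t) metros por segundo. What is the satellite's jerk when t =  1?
We have jerk j(t) = -48·t - 6. Substituting t = 1: j(1) = -54.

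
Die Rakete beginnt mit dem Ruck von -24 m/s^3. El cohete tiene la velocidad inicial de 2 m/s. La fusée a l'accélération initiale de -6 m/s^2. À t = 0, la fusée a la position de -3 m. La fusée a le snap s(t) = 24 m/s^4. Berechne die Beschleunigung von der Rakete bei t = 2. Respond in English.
Starting from snap s(t) = 24, we take 2 antiderivatives. Taking ∫s(t)dt and applying j(0) = -24, we find j(t) = 24·t - 24. Integrating jerk and using the initial condition a(0) = -6, we get a(t) = 12·t^2 - 24·t - 6. We have acceleration a(t) = 12·t^2 - 24·t - 6. Substituting t = 2: a(2) = -6.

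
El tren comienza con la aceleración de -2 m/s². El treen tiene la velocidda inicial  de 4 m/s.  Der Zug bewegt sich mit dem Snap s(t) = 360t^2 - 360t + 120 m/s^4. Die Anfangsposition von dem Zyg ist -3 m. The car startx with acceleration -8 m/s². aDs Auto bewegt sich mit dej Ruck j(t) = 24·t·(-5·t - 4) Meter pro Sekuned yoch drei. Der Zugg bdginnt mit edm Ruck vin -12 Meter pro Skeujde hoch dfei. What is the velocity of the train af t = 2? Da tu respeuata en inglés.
We must find the antiderivative of our snap equation s(t) = 360·t^2 - 360·t + 120 3 times. Integrating snap and using the initial condition j(0) = -12, we get j(t) = 120·t^3 - 180·t^2 + 120·t - 12. Finding the integral of j(t) and using a(0) = -2: a(t) = 30·t^4 - 60·t^3 + 60·t^2 - 12·t - 2. Integrating acceleration and using the initial condition v(0) = 4, we get v(t) = 6·t^5 - 15·t^4 + 20·t^3 - 6·t^2 - 2·t + 4. From the given velocity equation v(t) = 6·t^5 - 15·t^4 + 20·t^3 - 6·t^2 - 2·t + 4, we substitute t = 2 to get v = 88.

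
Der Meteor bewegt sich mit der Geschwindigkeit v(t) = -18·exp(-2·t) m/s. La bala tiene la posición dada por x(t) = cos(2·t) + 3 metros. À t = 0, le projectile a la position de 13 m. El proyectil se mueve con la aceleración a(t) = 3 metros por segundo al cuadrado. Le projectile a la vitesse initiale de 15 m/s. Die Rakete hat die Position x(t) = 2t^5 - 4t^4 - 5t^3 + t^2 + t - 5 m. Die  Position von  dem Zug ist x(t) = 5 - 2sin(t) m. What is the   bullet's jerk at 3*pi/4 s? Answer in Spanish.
Para resolver esto, necesitamos tomar 3 derivadas de nuestra ecuación de la posición x(t) = cos(2·t) + 3. Derivando la posición, obtenemos la velocidad: v(t) = -2·sin(2·t). Tomando d/dt de v(t), encontramos a(t) = -4·cos(2·t). Derivando la aceleración, obtenemos la sacudida: j(t) = 8·sin(2·t). Tenemos la sacudida j(t) = 8·sin(2·t). Sustituyendo t = 3*pi/4: j(3*pi/4) = -8.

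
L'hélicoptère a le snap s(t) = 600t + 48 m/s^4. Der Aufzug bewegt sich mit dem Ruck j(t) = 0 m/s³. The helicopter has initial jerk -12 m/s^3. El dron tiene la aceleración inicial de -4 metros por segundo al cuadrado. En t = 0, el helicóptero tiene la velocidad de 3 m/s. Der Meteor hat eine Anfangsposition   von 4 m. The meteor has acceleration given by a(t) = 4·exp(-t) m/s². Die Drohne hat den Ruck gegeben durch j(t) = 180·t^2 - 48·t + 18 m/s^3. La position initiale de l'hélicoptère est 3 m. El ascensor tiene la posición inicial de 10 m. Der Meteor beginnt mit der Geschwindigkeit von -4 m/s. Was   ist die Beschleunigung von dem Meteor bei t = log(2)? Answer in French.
En utilisant a(t) = 4·exp(-t) et en substituant t = log(2), nous trouvons a = 2.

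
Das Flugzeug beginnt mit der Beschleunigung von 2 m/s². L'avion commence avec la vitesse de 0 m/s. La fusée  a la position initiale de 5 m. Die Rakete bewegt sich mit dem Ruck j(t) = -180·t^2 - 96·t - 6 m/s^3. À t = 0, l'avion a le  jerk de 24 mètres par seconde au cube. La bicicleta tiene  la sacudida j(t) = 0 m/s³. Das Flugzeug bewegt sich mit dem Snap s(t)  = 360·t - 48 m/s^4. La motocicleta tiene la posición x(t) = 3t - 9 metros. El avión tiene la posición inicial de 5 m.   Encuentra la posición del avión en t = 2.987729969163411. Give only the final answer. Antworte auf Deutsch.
Die Antwort ist 675.454253980519.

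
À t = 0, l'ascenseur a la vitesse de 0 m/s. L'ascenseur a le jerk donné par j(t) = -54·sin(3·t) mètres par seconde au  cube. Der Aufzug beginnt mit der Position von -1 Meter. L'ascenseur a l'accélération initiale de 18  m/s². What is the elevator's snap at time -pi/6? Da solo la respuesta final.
s(-pi/6) = 0.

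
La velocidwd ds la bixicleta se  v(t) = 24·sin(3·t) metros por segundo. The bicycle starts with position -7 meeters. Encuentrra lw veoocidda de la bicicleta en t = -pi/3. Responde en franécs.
En utilisant v(t) = 24·sin(3·t) et en substituant t = -pi/3, nous trouvons v = 0.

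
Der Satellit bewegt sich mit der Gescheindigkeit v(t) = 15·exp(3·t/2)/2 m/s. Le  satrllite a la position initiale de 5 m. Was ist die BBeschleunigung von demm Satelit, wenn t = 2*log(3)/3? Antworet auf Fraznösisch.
Pour résoudre ceci, nous devons prendre 1 dérivée de notre équation de la vitesse v(t) = 15·exp(3·t/2)/2. En dérivant la vitesse, nous obtenons l'accélération: a(t) = 45·exp(3·t/2)/4. En utilisant a(t) = 45·exp(3·t/2)/4 et en substituant t = 2*log(3)/3, nous trouvons a = 135/4.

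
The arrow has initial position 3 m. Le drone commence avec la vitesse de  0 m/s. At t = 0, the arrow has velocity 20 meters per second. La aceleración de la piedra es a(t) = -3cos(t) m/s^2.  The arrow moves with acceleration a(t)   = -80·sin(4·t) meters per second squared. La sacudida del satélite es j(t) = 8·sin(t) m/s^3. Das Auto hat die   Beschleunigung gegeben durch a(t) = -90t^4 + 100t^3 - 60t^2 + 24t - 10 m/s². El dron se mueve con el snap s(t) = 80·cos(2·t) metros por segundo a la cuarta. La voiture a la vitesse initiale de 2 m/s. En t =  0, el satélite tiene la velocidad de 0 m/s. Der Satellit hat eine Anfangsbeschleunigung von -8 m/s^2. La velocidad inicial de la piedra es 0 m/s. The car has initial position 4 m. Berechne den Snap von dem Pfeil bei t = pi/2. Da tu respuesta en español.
Para resolver esto, necesitamos tomar 2 derivadas de nuestra ecuación de la aceleración a(t) = -80·sin(4·t). Tomando d/dt de a(t), encontramos j(t) = -320·cos(4·t). La derivada de la sacudida da el snap: s(t) = 1280·sin(4·t). Usando s(t) = 1280·sin(4·t) y sustituyendo t = pi/2, encontramos s = 0.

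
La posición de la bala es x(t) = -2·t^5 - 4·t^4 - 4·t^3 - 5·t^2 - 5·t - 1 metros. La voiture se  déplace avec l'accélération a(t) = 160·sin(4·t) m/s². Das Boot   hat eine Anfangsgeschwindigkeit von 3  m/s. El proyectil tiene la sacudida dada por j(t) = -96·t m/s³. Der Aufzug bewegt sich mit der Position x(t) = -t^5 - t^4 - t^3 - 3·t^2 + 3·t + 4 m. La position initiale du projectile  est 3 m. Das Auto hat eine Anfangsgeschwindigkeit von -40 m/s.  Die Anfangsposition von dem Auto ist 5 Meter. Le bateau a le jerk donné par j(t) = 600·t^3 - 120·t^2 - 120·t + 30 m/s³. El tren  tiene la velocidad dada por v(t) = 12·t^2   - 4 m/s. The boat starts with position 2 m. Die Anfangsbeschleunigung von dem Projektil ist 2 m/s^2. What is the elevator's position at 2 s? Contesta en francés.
De l'équation de la position x(t) = -t^5 - t^4 - t^3 - 3·t^2 + 3·t + 4, nous substituons t = 2 pour obtenir x = -58.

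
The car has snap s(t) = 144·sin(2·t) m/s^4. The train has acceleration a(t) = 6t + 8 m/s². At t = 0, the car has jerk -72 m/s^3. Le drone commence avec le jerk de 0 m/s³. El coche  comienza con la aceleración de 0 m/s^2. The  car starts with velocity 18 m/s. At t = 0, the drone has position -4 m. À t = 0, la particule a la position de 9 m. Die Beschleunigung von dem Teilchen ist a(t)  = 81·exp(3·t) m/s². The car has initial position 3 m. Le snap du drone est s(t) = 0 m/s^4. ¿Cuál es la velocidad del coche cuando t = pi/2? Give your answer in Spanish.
Necesitamos integrar nuestra ecuación del snap s(t) = 144·sin(2·t) 3 veces. La antiderivada del snap es la sacudida. Usando j(0) = -72, obtenemos j(t) = -72·cos(2·t). Integrando la sacudida y usando la condición inicial a(0) = 0, obtenemos a(t) = -36·sin(2·t). Tomando ∫a(t)dt y aplicando v(0) = 18, encontramos v(t) = 18·cos(2·t). Usando v(t) = 18·cos(2·t) y sustituyendo t = pi/2, encontramos v = -18.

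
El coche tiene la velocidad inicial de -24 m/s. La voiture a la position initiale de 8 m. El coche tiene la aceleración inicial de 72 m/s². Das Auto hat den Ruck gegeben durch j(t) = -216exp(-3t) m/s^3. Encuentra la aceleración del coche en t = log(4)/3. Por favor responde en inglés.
To solve this, we need to take 1 integral of our jerk equation j(t) = -216·exp(-3·t). Taking ∫j(t)dt and applying a(0) = 72, we find a(t) = 72·exp(-3·t). Using a(t) = 72·exp(-3·t) and substituting t = log(4)/3, we find a = 18.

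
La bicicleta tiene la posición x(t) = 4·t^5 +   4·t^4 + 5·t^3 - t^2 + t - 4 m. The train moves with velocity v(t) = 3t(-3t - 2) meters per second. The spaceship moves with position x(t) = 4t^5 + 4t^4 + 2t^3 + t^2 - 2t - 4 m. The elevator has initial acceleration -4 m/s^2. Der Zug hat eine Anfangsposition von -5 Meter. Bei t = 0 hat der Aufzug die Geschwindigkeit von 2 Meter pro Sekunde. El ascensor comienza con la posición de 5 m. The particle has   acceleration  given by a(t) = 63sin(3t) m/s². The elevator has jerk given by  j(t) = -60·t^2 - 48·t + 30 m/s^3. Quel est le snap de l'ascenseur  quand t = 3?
Nous devons dériver notre équation du jerk j(t) = -60·t^2 - 48·t + 30 1 fois. En prenant d/dt de j(t), nous trouvons s(t) = -120·t - 48. Nous avons le snap s(t) = -120·t - 48. En substituant t = 3: s(3) = -408.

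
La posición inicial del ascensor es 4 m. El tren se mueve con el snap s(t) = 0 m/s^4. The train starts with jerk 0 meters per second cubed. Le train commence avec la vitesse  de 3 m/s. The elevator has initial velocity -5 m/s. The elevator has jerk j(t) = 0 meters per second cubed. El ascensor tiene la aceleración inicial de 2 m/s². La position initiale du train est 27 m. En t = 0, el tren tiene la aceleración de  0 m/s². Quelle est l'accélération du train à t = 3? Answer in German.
Wir müssen die Stammfunktion unserer Gleichung für den Snap s(t) = 0 2-mal finden. Das Integral von dem Snap, mit j(0) = 0, ergibt den Ruck: j(t) = 0. Das Integral von dem Ruck ist die Beschleunigung. Mit a(0) = 0 erhalten wir a(t) = 0. Mit a(t) = 0 und Einsetzen von t = 3, finden wir a = 0.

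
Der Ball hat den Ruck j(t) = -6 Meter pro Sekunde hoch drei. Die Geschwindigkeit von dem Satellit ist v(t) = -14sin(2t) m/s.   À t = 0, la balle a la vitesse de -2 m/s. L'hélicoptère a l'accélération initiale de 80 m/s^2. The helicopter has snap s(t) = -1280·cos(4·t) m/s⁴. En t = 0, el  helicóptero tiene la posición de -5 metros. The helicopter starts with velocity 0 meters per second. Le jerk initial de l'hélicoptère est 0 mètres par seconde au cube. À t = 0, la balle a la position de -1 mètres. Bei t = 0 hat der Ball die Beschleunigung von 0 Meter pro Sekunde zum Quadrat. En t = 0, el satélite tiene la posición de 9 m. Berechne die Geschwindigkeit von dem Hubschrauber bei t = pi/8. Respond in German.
Wir müssen unsere Gleichung für den Snap s(t) = -1280·cos(4·t) 3-mal integrieren. Durch Integration von dem Snap und Verwendung der Anfangsbedingung j(0) = 0, erhalten wir j(t) = -320·sin(4·t). Mit ∫j(t)dt und Anwendung von a(0) = 80, finden wir a(t) = 80·cos(4·t). Durch Integration von der Beschleunigung und Verwendung der Anfangsbedingung v(0) = 0, erhalten wir v(t) = 20·sin(4·t). Mit v(t) = 20·sin(4·t) und Einsetzen von t = pi/8, finden wir v = 20.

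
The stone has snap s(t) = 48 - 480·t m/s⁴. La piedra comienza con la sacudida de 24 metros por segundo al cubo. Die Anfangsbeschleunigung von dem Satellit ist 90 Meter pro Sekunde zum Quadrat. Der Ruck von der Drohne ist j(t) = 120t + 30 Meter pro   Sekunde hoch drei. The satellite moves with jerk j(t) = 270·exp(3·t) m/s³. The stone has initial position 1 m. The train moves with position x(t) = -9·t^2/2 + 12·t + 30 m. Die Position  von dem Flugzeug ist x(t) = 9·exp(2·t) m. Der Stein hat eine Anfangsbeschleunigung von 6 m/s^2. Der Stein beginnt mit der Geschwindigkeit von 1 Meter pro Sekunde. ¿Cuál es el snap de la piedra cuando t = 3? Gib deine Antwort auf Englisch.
From the given snap equation s(t) = 48 - 480·t, we substitute t = 3 to get s = -1392.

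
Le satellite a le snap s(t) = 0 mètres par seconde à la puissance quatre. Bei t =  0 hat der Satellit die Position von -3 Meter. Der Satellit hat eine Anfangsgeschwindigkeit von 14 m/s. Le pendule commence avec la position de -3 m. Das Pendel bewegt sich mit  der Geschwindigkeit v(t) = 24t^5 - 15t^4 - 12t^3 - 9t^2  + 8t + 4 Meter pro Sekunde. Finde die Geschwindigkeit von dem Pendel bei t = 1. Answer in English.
From the given velocity equation v(t) = 24·t^5 - 15·t^4 - 12·t^3 - 9·t^2 + 8·t + 4, we substitute t = 1 to get v = 0.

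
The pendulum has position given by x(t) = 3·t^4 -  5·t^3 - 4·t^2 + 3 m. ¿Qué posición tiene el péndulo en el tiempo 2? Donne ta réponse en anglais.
From the given position equation x(t) = 3·t^4 - 5·t^3 - 4·t^2 + 3, we substitute t = 2 to get x = -5.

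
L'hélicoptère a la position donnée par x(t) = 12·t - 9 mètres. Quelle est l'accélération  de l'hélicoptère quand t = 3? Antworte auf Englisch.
We must differentiate our position equation x(t) = 12·t - 9 2 times. The derivative of position gives velocity: v(t) = 12. Taking d/dt of v(t), we find a(t) = 0. Using a(t) = 0 and substituting t = 3, we find a = 0.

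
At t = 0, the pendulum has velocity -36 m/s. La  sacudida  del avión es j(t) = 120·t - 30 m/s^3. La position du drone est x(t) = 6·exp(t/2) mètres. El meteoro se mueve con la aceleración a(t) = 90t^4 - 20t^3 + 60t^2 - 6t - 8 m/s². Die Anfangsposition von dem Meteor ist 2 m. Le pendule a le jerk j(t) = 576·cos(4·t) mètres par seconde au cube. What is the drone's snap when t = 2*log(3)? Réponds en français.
Pour résoudre ceci, nous devons prendre 4 dérivées de notre équation de la position x(t) = 6·exp(t/2). En prenant d/dt de x(t), nous trouvons v(t) = 3·exp(t/2). En dérivant la vitesse, nous obtenons l'accélération: a(t) = 3·exp(t/2)/2. La dérivée de l'accélération donne le jerk: j(t) = 3·exp(t/2)/4. La dérivée du jerk donne le snap: s(t) = 3·exp(t/2)/8. En utilisant s(t) = 3·exp(t/2)/8 et en substituant t = 2*log(3), nous trouvons s = 9/8.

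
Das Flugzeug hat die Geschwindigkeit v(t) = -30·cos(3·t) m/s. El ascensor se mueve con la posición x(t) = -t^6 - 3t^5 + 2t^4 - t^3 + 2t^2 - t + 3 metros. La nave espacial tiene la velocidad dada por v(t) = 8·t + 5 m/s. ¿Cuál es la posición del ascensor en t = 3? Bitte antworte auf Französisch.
De l'équation de la position x(t) = -t^6 - 3·t^5 + 2·t^4 - t^3 + 2·t^2 - t + 3, nous substituons t = 3 pour obtenir x = -1305.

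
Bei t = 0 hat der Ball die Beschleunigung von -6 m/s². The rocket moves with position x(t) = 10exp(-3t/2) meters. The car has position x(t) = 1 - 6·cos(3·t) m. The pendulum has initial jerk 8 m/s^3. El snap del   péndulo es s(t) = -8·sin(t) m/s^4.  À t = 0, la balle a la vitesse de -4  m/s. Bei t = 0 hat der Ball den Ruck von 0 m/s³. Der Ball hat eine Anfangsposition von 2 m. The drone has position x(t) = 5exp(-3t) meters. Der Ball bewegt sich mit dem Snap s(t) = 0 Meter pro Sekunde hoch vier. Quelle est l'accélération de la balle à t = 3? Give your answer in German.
Ausgehend von dem Snap s(t) = 0, nehmen wir 2 Integrale. Mit ∫s(t)dt und Anwendung von j(0) = 0, finden wir j(t) = 0. Die Stammfunktion von dem Ruck, mit a(0) = -6, ergibt die Beschleunigung: a(t) = -6. Aus der Gleichung für die Beschleunigung a(t) = -6, setzen wir t = 3 ein und erhalten a = -6.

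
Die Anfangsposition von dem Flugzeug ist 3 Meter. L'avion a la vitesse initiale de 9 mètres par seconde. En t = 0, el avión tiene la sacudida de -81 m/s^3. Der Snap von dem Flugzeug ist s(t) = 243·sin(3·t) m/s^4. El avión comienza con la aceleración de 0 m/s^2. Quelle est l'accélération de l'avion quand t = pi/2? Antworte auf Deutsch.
Wir müssen unsere Gleichung für den Snap s(t) = 243·sin(3·t) 2-mal integrieren. Die Stammfunktion von dem Snap ist der Ruck. Mit j(0) = -81 erhalten wir j(t) = -81·cos(3·t). Mit ∫j(t)dt und Anwendung von a(0) = 0, finden wir a(t) = -27·sin(3·t). Wir haben die Beschleunigung a(t) = -27·sin(3·t). Durch Einsetzen von t = pi/2: a(pi/2) = 27.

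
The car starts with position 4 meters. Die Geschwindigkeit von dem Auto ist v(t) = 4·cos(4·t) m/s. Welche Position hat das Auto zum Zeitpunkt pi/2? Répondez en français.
Nous devons trouver la primitive de notre équation de la vitesse v(t) = 4·cos(4·t) 1 fois. En intégrant la vitesse et en utilisant la condition initiale x(0) = 4, nous obtenons x(t) = sin(4·t) + 4. Nous avons la position x(t) = sin(4·t) + 4. En substituant t = pi/2: x(pi/2) = 4.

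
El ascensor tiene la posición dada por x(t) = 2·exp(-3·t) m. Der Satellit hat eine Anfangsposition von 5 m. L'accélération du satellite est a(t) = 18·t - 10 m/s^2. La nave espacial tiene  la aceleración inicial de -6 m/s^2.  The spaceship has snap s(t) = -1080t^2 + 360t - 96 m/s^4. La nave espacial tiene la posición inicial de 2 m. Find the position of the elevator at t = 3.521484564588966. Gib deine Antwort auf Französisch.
De l'équation de la position x(t) = 2·exp(-3·t), nous substituons t = 3.521484564588966 pour obtenir x = 0.0000516352224251584.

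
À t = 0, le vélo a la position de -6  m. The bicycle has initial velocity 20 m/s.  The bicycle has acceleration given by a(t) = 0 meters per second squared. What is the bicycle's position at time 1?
Starting from acceleration a(t) = 0, we take 2 antiderivatives. The antiderivative of acceleration, with v(0) = 20, gives velocity: v(t) = 20. Taking ∫v(t)dt and applying x(0) = -6, we find x(t) = 20·t - 6. From the given position equation x(t) = 20·t - 6, we substitute t = 1 to get x = 14.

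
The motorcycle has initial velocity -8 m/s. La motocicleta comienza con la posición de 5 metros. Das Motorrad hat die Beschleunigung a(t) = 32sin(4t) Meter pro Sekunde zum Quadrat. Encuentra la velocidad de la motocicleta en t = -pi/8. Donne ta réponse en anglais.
We need to integrate our acceleration equation a(t) = 32·sin(4·t) 1 time. Finding the integral of a(t) and using v(0) = -8: v(t) = -8·cos(4·t). From the given velocity equation v(t) = -8·cos(4·t), we substitute t = -pi/8 to get v = 0.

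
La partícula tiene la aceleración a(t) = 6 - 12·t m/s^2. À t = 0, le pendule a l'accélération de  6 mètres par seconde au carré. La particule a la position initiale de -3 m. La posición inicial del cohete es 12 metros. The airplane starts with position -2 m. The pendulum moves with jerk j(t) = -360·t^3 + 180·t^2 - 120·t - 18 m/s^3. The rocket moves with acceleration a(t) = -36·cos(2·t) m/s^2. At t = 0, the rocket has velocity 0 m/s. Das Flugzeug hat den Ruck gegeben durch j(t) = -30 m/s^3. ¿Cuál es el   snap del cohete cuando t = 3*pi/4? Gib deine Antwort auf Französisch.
Nous devons dériver notre équation de l'accélération a(t) = -36·cos(2·t) 2 fois. En dérivant l'accélération, nous obtenons le jerk: j(t) = 72·sin(2·t). En prenant d/dt de j(t), nous trouvons s(t) = 144·cos(2·t). De l'équation du snap s(t) = 144·cos(2·t), nous substituons t = 3*pi/4 pour obtenir s = 0.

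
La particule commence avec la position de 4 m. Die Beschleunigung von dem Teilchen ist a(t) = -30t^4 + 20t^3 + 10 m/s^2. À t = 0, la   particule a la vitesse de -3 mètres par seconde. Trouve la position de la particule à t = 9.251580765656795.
Nous devons intégrer notre équation de l'accélération a(t) = -30·t^4 + 20·t^3 + 10 2 fois. L'intégrale de l'accélération est la vitesse. En utilisant v(0) = -3, nous obtenons v(t) = -6·t^5 + 5·t^4 + 10·t - 3. L'intégrale de la vitesse, avec x(0) = 4, donne la position: x(t) = -t^6 + t^5 + 5·t^2 - 3·t + 4. Nous avons la position x(t) = -t^6 + t^5 + 5·t^2 - 3·t + 4. En substituant t = 9.251580765656795: x(9.251580765656795) = -558859.812745222.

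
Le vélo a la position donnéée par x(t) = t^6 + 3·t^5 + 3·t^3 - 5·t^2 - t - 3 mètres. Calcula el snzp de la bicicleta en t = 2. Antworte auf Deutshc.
Ausgehend von der Position x(t) = t^6 + 3·t^5 + 3·t^3 - 5·t^2 - t - 3, nehmen wir 4 Ableitungen. Mit d/dt von x(t) finden wir v(t) = 6·t^5 + 15·t^4 + 9·t^2 - 10·t - 1. Die Ableitung von der Geschwindigkeit ergibt die Beschleunigung: a(t) = 30·t^4 + 60·t^3 + 18·t - 10. Durch Ableiten von der Beschleunigung erhalten wir den Ruck: j(t) = 120·t^3 + 180·t^2 + 18. Die Ableitung von dem Ruck ergibt den Snap: s(t) = 360·t^2 + 360·t. Mit s(t) = 360·t^2 + 360·t und Einsetzen von t = 2, finden wir s = 2160.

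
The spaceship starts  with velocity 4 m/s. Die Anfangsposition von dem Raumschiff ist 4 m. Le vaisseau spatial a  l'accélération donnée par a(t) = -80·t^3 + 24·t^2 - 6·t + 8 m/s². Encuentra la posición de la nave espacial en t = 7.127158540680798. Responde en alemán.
Wir müssen die Stammfunktion unserer Gleichung für die Beschleunigung a(t) = -80·t^3 + 24·t^2 - 6·t + 8 2-mal finden. Mit ∫a(t)dt und Anwendung von v(0) = 4, finden wir v(t) = -20·t^4 + 8·t^3 - 3·t^2 + 8·t + 4. Das Integral von der Geschwindigkeit ist die Position. Mit x(0) = 4 erhalten wir x(t) = -4·t^5 + 2·t^4 - t^3 + 4·t^2 + 4·t + 4. Aus der Gleichung für die Position x(t) = -4·t^5 + 2·t^4 - t^3 + 4·t^2 + 4·t + 4, setzen wir t = 7.127158540680798 ein und erhalten x = -68525.8559481110.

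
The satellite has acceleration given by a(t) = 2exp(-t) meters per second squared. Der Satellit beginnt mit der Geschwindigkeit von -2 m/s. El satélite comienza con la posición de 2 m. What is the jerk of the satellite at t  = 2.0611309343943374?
To solve this, we need to take 1 derivative of our acceleration equation a(t) = 2·exp(-t). Taking d/dt of a(t), we find j(t) = -2·exp(-t). We have jerk j(t) = -2·exp(-t). Substituting t = 2.0611309343943374: j(2.0611309343943374) = -0.254619818586942.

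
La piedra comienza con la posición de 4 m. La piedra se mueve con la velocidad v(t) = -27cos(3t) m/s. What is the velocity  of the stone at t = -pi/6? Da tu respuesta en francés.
Nous avons la vitesse v(t) = -27·cos(3·t). En substituant t = -pi/6: v(-pi/6) = 0.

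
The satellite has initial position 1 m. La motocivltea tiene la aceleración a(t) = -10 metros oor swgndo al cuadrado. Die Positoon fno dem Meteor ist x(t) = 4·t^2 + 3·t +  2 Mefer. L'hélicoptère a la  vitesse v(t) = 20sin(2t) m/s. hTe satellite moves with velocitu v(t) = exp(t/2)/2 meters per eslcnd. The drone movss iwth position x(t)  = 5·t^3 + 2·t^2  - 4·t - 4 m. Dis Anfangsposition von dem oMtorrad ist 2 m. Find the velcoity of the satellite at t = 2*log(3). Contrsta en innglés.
We have velocity v(t) = exp(t/2)/2. Substituting t = 2*log(3): v(2*log(3)) = 3/2.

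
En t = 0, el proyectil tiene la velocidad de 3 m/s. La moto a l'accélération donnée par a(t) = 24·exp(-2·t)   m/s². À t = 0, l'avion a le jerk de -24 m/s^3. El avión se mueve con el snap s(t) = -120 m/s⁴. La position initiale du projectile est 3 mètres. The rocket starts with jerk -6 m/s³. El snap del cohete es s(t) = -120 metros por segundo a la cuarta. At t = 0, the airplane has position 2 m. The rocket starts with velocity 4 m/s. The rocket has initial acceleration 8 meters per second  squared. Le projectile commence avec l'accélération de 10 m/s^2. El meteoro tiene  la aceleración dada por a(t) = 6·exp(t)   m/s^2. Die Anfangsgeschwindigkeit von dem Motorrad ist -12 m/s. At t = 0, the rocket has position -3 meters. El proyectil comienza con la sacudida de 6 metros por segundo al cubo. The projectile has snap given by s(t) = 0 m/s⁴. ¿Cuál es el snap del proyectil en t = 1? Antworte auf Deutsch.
Wir haben den Snap s(t) = 0. Durch Einsetzen von t = 1: s(1) = 0.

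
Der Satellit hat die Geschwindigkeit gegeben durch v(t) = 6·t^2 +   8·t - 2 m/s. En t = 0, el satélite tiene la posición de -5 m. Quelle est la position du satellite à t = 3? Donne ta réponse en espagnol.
Debemos encontrar la antiderivada de nuestra ecuación de la velocidad v(t) = 6·t^2 + 8·t - 2 1 vez. Integrando la velocidad y usando la condición inicial x(0) = -5, obtenemos x(t) = 2·t^3 + 4·t^2 - 2·t - 5. De la ecuación de la posición x(t) = 2·t^3 + 4·t^2 - 2·t - 5, sustituimos t = 3 para obtener x = 79.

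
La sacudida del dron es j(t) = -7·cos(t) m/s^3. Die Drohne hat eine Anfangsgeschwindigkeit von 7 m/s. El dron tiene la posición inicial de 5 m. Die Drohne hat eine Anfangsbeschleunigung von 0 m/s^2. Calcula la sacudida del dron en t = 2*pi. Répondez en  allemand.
Wir haben den Ruck j(t) = -7·cos(t). Durch Einsetzen von t = 2*pi: j(2*pi) = -7.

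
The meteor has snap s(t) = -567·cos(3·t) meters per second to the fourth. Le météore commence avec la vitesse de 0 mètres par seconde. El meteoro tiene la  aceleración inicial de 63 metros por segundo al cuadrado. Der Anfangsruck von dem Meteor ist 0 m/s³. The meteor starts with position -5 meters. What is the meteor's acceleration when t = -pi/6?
To find the answer, we compute 2 antiderivatives of s(t) = -567·cos(3·t). The integral of snap, with j(0) = 0, gives jerk: j(t) = -189·sin(3·t). Finding the antiderivative of j(t) and using a(0) = 63: a(t) = 63·cos(3·t). We have acceleration a(t) = 63·cos(3·t). Substituting t = -pi/6: a(-pi/6) = 0.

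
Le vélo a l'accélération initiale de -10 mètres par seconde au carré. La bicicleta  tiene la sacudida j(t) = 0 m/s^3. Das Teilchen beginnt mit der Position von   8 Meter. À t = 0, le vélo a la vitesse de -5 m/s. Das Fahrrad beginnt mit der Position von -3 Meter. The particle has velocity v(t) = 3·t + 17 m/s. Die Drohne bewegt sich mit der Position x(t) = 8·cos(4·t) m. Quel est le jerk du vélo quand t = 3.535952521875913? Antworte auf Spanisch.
Tenemos la sacudida j(t) = 0. Sustituyendo t = 3.535952521875913: j(3.535952521875913) = 0.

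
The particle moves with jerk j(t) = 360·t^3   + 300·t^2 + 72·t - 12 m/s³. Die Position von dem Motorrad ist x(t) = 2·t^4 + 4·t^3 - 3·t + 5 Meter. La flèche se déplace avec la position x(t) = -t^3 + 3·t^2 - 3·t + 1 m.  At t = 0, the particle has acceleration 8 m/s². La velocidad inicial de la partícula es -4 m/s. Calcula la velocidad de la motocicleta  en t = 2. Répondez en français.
Nous devons dériver notre équation de la position x(t) = 2·t^4 + 4·t^3 - 3·t + 5 1 fois. En dérivant la position, nous obtenons la vitesse: v(t) = 8·t^3 + 12·t^2 - 3. Nous avons la vitesse v(t) = 8·t^3 + 12·t^2 - 3. En substituant t = 2: v(2) = 109.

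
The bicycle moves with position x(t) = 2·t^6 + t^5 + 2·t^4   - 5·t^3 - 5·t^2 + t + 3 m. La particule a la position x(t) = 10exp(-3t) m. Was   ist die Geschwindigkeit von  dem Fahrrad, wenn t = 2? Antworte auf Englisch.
To solve this, we need to take 1 derivative of our position equation x(t) = 2·t^6 + t^5 + 2·t^4 - 5·t^3 - 5·t^2 + t + 3. Differentiating position, we get velocity: v(t) = 12·t^5 + 5·t^4 + 8·t^3 - 15·t^2 - 10·t + 1. We have velocity v(t) = 12·t^5 + 5·t^4 + 8·t^3 - 15·t^2 - 10·t + 1. Substituting t = 2: v(2) = 449.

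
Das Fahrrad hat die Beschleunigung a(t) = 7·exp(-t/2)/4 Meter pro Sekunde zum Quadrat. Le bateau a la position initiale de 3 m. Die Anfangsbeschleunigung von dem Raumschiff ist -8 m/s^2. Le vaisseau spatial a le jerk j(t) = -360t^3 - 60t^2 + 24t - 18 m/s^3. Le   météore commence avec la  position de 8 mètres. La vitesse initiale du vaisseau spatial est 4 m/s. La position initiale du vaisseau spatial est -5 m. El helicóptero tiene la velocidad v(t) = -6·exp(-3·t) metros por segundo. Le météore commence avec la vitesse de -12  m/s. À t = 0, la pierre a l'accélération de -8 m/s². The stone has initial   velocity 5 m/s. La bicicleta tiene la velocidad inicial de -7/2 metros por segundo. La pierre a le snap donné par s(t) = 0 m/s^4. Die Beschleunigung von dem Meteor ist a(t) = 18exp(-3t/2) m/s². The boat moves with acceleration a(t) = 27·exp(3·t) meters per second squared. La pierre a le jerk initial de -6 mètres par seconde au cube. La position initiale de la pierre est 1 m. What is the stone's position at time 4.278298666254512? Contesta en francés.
Nous devons trouver la primitive de notre équation du snap s(t) = 0 4 fois. L'intégrale du snap est le jerk. En utilisant j(0) = -6, nous obtenons j(t) = -6. En intégrant le jerk et en utilisant la condition initiale a(0) = -8, nous obtenons a(t) = -6·t - 8. L'intégrale de l'accélération, avec v(0) = 5, donne la vitesse: v(t) = -3·t^2 - 8·t + 5. La primitive de la vitesse est la position. En utilisant x(0) = 1, nous obtenons x(t) = -t^3 - 4·t^2 + 5·t + 1. De l'équation de la position x(t) = -t^3 - 4·t^2 + 5·t + 1, nous substituons t = 4.278298666254512 pour obtenir x = -129.133156604102.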